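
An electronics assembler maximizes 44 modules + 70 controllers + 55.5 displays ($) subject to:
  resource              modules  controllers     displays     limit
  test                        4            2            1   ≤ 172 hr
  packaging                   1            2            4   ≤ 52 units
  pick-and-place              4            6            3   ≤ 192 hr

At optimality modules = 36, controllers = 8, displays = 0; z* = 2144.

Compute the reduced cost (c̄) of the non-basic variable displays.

-3.5

Binding: packaging and pick-and-place. Non-binding: test (12 unused).
Slack constraints have shadow price 0 (complementary slackness).
From A_Bᵀ y = c: 1·y_packaging + 4·y_pick-and-place = 44; 2·y_packaging + 6·y_pick-and-place = 70.
This yields shadow prices y_packaging = 8, y_pick-and-place = 9.
Reduced cost of displays: c₃ − yᵀa₃ = 55.5 − (8·4 + 9·3) = 55.5 − 59 = -3.5.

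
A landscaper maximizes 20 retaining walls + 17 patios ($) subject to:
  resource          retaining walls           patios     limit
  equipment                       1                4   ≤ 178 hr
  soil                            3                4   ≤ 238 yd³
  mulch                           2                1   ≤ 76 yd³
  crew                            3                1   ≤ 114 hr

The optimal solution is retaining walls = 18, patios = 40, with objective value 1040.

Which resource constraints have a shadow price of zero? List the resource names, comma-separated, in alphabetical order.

crew, soil

equipment: 178/178 (binding)
soil: 214/238 (slack 24)
mulch: 76/76 (binding)
crew: 94/114 (slack 20)
By complementary slackness, a constraint with positive slack has shadow price 0 → crew, soil.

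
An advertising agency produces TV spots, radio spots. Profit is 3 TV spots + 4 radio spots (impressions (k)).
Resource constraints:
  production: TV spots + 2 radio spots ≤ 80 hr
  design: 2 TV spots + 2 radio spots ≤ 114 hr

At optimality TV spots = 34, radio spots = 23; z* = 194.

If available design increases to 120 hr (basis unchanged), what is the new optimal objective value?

Check each constraint at x*: production 80/80 (tight); design 114/114 (tight).
The binding rows give the dual system: 1·y_production + 2·y_design = 3 and 2·y_production + 2·y_design = 4.
Solving: y_production = 1, y_design = 1.
Δz = y_design·Δb = 1 × (6) = 6, so new z* = 194 + 6 = 200.

200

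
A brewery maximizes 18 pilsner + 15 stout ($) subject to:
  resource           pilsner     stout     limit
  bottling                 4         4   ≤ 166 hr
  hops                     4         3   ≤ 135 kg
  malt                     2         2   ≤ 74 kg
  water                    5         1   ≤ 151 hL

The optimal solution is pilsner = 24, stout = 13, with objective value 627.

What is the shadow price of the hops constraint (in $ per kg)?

3

At the optimum: bottling uses 148 of 166 (slack = 18); hops uses 135 of 135 (binding); malt uses 74 of 74 (binding); water uses 133 of 151 (slack = 18).
Slack constraints have shadow price 0 (complementary slackness).
Dual feasibility on the basic columns requires 4·y_hops + 2·y_malt = 18, 3·y_hops + 2·y_malt = 15.
→ y_hops = 3 and y_malt = 3.
Shadow price of hops = 3.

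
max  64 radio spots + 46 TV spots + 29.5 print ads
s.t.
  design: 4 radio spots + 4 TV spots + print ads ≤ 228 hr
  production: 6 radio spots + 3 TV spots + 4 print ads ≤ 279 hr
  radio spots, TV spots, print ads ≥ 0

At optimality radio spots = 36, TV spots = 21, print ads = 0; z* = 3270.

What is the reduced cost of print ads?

-1.5

Both design and production are binding at x*.
The binding rows give the dual system: 4·y_design + 6·y_production = 64 and 4·y_design + 3·y_production = 46.
This yields shadow prices y_design = 7, y_production = 6.
Reduced cost of print ads: c₃ − yᵀa₃ = 29.5 − (7·1 + 6·4) = 29.5 − 31 = -1.5.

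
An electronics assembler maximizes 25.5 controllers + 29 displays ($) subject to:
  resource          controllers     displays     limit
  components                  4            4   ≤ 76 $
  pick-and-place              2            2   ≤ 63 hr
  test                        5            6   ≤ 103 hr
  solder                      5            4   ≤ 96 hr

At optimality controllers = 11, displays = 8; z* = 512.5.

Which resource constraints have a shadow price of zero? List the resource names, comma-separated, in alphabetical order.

components: 76/76 (binding)
pick-and-place: 38/63 (slack 25)
test: 103/103 (binding)
solder: 87/96 (slack 9)
By complementary slackness, a constraint with positive slack has shadow price 0 → pick-and-place, solder.

pick-and-place, solder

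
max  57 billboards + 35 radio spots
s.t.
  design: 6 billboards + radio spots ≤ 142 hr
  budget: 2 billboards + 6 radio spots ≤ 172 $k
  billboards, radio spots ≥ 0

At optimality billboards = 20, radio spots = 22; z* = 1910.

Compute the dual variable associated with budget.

At the optimum: design uses 142 of 142 (binding); budget uses 172 of 172 (binding).
From A_Bᵀ y = c: 6·y_design + 2·y_budget = 57; 1·y_design + 6·y_budget = 35.
Solving: y_design = 8, y_budget = 4.5.
Shadow price of budget = 4.5.

4.5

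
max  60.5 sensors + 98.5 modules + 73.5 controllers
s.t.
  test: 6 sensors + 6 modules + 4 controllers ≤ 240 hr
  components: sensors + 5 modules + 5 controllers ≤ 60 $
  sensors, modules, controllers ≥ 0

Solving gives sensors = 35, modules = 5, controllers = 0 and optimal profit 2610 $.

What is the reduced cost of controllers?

-8

Check each constraint at x*: test 240/240 (tight); components 60/60 (tight).
Dual feasibility on the basic columns requires 6·y_test + 1·y_components = 60.5, 6·y_test + 5·y_components = 98.5.
Solving: y_test = 8.5, y_components = 9.5.
Reduced cost of controllers: c₃ − yᵀa₃ = 73.5 − (8.5·4 + 9.5·5) = 73.5 − 81.5 = -8.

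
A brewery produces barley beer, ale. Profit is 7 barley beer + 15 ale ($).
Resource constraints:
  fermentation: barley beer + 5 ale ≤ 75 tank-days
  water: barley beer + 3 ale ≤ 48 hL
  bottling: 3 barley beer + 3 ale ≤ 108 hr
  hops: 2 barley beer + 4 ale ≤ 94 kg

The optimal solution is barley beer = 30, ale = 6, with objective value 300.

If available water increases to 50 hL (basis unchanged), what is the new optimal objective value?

308

Binding: water and bottling. Non-binding: fermentation (15 unused), hops (10 unused).
Slack constraints have shadow price 0 (complementary slackness).
Dual feasibility on the basic columns requires 1·y_water + 3·y_bottling = 7, 3·y_water + 3·y_bottling = 15.
Solving: y_water = 4, y_bottling = 1.
Δz = y_water·Δb = 4 × (2) = 8, so new z* = 300 + 8 = 308.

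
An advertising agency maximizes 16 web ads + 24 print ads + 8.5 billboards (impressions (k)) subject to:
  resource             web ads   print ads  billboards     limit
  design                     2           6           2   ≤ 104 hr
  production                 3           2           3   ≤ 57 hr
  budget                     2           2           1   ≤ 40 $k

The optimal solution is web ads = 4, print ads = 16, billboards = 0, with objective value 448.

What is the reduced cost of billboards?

-1.5

At the optimum: design uses 104 of 104 (binding); production uses 44 of 57 (slack = 13); budget uses 40 of 40 (binding).
Slack constraints have shadow price 0 (complementary slackness).
Dual feasibility on the basic columns requires 2·y_design + 2·y_budget = 16, 6·y_design + 2·y_budget = 24.
This yields shadow prices y_design = 2, y_budget = 6.
Reduced cost of billboards: c₃ − yᵀa₃ = 8.5 − (2·2 + 6·1) = 8.5 − 10 = -1.5.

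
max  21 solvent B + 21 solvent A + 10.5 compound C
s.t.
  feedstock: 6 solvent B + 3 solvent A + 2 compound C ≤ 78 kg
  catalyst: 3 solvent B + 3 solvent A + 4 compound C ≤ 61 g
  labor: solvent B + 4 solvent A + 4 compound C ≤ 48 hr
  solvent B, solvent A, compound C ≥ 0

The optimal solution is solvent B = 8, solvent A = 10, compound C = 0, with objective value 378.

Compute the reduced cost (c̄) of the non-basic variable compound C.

Check each constraint at x*: feedstock 78/78 (tight); catalyst 54/61 (slack 7); labor 48/48 (tight).
By complementary slackness, y = 0 for the non-binding constraint.
From A_Bᵀ y = c: 6·y_feedstock + 1·y_labor = 21; 3·y_feedstock + 4·y_labor = 21.
Solving: y_feedstock = 3, y_labor = 3.
Reduced cost of compound C: c₃ − yᵀa₃ = 10.5 − (3·2 + 3·4) = 10.5 − 18 = -7.5.

-7.5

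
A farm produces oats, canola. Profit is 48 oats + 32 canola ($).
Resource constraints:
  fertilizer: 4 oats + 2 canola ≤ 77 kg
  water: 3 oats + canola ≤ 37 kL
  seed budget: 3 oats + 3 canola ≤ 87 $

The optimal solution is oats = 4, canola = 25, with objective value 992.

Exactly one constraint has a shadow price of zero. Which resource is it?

fertilizer

fertilizer: 66/77 (slack 11)
water: 37/37 (binding)
seed budget: 87/87 (binding)
By complementary slackness, a constraint with positive slack has shadow price 0 → fertilizer.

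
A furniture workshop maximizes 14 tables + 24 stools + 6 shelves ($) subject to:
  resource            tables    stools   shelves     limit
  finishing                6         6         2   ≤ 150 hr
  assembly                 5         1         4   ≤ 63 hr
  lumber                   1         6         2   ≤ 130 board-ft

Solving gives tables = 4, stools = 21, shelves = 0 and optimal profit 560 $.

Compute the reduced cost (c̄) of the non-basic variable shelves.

Binding: finishing and lumber. Non-binding: assembly (22 unused).
By complementary slackness, y = 0 for the non-binding constraint.
The binding rows give the dual system: 6·y_finishing + 1·y_lumber = 14 and 6·y_finishing + 6·y_lumber = 24.
→ y_finishing = 2 and y_lumber = 2.
Reduced cost of shelves: c₃ − yᵀa₃ = 6 − (2·2 + 2·2) = 6 − 8 = -2.

-2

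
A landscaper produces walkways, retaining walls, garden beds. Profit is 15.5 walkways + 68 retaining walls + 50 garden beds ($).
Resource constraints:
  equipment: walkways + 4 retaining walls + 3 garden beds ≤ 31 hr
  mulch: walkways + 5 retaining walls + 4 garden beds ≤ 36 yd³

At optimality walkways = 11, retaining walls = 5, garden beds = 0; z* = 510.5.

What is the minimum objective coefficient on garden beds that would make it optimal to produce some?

52.5

Both equipment and mulch are binding at x*.
From A_Bᵀ y = c: 1·y_equipment + 1·y_mulch = 15.5; 4·y_equipment + 5·y_mulch = 68.
This yields shadow prices y_equipment = 9.5, y_mulch = 6.
garden beds enters the basis when its profit ≥ yᵀa₃ = 9.5·3 + 6·4 = 52.5.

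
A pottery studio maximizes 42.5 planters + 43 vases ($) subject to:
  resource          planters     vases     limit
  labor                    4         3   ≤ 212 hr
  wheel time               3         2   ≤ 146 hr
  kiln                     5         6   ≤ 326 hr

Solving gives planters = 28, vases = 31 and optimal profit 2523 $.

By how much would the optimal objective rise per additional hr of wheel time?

Check each constraint at x*: labor 205/212 (slack 7); wheel time 146/146 (tight); kiln 326/326 (tight).
Slack constraints have shadow price 0 (complementary slackness).
Dual feasibility on the basic columns requires 3·y_wheel time + 5·y_kiln = 42.5, 2·y_wheel time + 6·y_kiln = 43.
→ y_wheel time = 5 and y_kiln = 5.5.
Shadow price of wheel time = 5.

5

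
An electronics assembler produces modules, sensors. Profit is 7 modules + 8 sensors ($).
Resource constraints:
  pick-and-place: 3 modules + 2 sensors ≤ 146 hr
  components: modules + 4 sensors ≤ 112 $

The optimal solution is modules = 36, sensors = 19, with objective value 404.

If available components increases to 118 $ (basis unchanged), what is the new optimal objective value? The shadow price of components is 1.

Δb = 6, so new z* = 404 + (1)·(6) = 404 + 6 = 410.

410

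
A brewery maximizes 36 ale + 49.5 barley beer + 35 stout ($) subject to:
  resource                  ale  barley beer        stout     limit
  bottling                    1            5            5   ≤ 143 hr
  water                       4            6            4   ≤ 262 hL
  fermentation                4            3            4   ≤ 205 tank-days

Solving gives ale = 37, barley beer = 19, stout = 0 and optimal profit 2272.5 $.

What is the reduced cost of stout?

Binding: water and fermentation. Non-binding: bottling (11 unused).
Since bottling is not tight, its dual is 0.
The binding rows give the dual system: 4·y_water + 4·y_fermentation = 36 and 6·y_water + 3·y_fermentation = 49.5.
→ y_water = 7.5 and y_fermentation = 1.5.
Reduced cost of stout: c₃ − yᵀa₃ = 35 − (7.5·4 + 1.5·4) = 35 − 36 = -1.

-1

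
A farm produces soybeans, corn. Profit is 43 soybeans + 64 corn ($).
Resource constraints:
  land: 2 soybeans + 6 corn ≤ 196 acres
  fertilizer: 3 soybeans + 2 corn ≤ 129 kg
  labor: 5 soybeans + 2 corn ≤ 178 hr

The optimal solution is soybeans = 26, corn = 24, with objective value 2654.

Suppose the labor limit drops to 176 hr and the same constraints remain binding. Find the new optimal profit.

Binding: land and labor. Non-binding: fertilizer (3 unused).
By complementary slackness, y = 0 for the non-binding constraint.
The binding rows give the dual system: 2·y_land + 5·y_labor = 43 and 6·y_land + 2·y_labor = 64.
Solving: y_land = 9, y_labor = 5.
Δz = y_labor·Δb = 5 × (-2) = -10, so new z* = 2654 − 10 = 2644.

2644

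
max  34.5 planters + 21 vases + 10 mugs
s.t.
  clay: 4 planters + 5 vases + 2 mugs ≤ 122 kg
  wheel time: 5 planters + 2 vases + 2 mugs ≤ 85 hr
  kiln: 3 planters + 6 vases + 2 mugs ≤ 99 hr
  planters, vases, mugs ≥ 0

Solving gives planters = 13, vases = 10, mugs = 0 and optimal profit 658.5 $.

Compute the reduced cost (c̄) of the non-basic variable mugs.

Check each constraint at x*: clay 102/122 (slack 20); wheel time 85/85 (tight); kiln 99/99 (tight).
By complementary slackness, y = 0 for the non-binding constraint.
From A_Bᵀ y = c: 5·y_wheel time + 3·y_kiln = 34.5; 2·y_wheel time + 6·y_kiln = 21.
→ y_wheel time = 6 and y_kiln = 1.5.
Reduced cost of mugs: c₃ − yᵀa₃ = 10 − (6·2 + 1.5·2) = 10 − 15 = -5.

-5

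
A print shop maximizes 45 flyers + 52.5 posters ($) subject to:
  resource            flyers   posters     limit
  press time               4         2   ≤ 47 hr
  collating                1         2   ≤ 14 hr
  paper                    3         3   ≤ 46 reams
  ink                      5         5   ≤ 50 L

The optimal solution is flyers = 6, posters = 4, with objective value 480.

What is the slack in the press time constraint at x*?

press time used = 4·6 + 2·4 = 32; slack = 47 − 32 = 15.

15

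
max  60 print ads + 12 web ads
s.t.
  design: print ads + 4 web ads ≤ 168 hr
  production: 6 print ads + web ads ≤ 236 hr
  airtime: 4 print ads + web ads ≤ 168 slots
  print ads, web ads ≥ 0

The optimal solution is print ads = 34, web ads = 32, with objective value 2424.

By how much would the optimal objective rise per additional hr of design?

0

Binding: production and airtime. Non-binding: design (6 unused).
Since design is not tight, its dual is 0.
From A_Bᵀ y = c: 6·y_production + 4·y_airtime = 60; 1·y_production + 1·y_airtime = 12.
This yields shadow prices y_production = 6, y_airtime = 6.
Shadow price of design = 0.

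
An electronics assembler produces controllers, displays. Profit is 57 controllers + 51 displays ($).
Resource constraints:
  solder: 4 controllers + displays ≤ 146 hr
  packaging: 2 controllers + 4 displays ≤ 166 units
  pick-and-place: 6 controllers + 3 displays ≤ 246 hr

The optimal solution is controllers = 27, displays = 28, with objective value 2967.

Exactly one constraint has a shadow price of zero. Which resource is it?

solder: 136/146 (slack 10)
packaging: 166/166 (binding)
pick-and-place: 246/246 (binding)
By complementary slackness, a constraint with positive slack has shadow price 0 → solder.

solder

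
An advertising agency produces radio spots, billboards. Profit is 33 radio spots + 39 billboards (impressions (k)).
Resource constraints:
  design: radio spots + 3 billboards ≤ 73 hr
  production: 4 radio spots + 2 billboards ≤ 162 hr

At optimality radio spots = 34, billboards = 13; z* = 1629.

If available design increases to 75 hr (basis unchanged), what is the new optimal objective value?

At the optimum: design uses 73 of 73 (binding); production uses 162 of 162 (binding).
The binding rows give the dual system: 1·y_design + 4·y_production = 33 and 3·y_design + 2·y_production = 39.
→ y_design = 9 and y_production = 6.
Δz = y_design·Δb = 9 × (2) = 18, so new z* = 1629 + 18 = 1647.

1647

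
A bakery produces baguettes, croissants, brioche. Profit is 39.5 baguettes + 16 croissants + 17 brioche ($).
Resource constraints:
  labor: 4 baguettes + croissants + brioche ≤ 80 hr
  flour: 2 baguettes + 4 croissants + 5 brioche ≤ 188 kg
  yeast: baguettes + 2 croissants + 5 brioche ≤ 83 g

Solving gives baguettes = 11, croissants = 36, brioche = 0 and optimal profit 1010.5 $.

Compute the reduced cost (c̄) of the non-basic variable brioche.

-9.5

At the optimum: labor uses 80 of 80 (binding); flour uses 166 of 188 (slack = 22); yeast uses 83 of 83 (binding).
By complementary slackness, y = 0 for the non-binding constraint.
From A_Bᵀ y = c: 4·y_labor + 1·y_yeast = 39.5; 1·y_labor + 2·y_yeast = 16.
→ y_labor = 9 and y_yeast = 3.5.
Reduced cost of brioche: c₃ − yᵀa₃ = 17 − (9·1 + 3.5·5) = 17 − 26.5 = -9.5.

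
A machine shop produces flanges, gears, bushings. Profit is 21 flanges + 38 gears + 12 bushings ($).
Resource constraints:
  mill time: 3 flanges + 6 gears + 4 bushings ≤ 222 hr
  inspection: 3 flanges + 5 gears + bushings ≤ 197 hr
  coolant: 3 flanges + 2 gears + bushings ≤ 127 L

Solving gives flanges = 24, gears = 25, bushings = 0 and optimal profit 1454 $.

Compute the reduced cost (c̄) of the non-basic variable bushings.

Check each constraint at x*: mill time 222/222 (tight); inspection 197/197 (tight); coolant 122/127 (slack 5).
Slack constraints have shadow price 0 (complementary slackness).
Dual feasibility on the basic columns requires 3·y_mill time + 3·y_inspection = 21, 6·y_mill time + 5·y_inspection = 38.
Solving: y_mill time = 3, y_inspection = 4.
Reduced cost of bushings: c₃ − yᵀa₃ = 12 − (3·4 + 4·1) = 12 − 16 = -4.

-4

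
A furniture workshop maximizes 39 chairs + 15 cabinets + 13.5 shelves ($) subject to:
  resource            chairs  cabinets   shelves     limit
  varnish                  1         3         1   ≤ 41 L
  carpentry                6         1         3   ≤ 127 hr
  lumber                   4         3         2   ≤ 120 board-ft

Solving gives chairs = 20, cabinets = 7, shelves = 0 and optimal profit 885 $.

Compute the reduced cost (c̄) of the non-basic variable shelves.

At the optimum: varnish uses 41 of 41 (binding); carpentry uses 127 of 127 (binding); lumber uses 101 of 120 (slack = 19).
Since lumber is not tight, its dual is 0.
Dual feasibility on the basic columns requires 1·y_varnish + 6·y_carpentry = 39, 3·y_varnish + 1·y_carpentry = 15.
Solving: y_varnish = 3, y_carpentry = 6.
Reduced cost of shelves: c₃ − yᵀa₃ = 13.5 − (3·1 + 6·3) = 13.5 − 21 = -7.5.

-7.5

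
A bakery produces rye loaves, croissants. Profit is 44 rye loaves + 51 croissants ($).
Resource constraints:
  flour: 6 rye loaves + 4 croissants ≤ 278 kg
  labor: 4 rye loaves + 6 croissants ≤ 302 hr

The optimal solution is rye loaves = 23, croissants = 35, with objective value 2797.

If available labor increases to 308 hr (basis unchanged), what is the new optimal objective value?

2836

Both flour and labor are binding at x*.
Dual feasibility on the basic columns requires 6·y_flour + 4·y_labor = 44, 4·y_flour + 6·y_labor = 51.
Solving: y_flour = 3, y_labor = 6.5.
Δz = y_labor·Δb = 6.5 × (6) = 39, so new z* = 2797 + 39 = 2836.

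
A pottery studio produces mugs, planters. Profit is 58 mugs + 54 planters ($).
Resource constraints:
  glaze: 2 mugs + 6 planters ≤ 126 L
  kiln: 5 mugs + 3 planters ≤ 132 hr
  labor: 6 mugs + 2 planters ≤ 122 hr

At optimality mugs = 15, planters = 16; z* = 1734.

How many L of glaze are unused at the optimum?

glaze used = 2·15 + 6·16 = 126; slack = 126 − 126 = 0.

0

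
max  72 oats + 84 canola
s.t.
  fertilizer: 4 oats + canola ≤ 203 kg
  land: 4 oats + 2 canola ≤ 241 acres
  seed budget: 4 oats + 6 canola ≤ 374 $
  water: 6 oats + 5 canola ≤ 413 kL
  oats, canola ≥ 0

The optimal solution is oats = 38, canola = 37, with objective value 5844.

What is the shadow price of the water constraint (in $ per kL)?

6

At the optimum: fertilizer uses 189 of 203 (slack = 14); land uses 226 of 241 (slack = 15); seed budget uses 374 of 374 (binding); water uses 413 of 413 (binding).
By complementary slackness, y = 0 for the non-binding constraints.
From A_Bᵀ y = c: 4·y_seed budget + 6·y_water = 72; 6·y_seed budget + 5·y_water = 84.
Solving: y_seed budget = 9, y_water = 6.
Shadow price of water = 6.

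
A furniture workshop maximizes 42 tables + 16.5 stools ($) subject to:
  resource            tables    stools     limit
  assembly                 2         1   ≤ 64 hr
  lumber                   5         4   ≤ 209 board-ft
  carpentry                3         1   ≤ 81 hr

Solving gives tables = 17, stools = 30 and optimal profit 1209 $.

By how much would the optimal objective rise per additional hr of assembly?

Binding: assembly and carpentry. Non-binding: lumber (4 unused).
Since lumber is not tight, its dual is 0.
From A_Bᵀ y = c: 2·y_assembly + 3·y_carpentry = 42; 1·y_assembly + 1·y_carpentry = 16.5.
Solving: y_assembly = 7.5, y_carpentry = 9.
Shadow price of assembly = 7.5.

7.5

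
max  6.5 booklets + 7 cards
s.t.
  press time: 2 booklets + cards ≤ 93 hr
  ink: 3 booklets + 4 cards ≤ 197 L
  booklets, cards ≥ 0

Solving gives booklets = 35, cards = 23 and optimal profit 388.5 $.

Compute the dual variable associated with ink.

1.5

Both press time and ink are binding at x*.
Dual feasibility on the basic columns requires 2·y_press time + 3·y_ink = 6.5, 1·y_press time + 4·y_ink = 7.
This yields shadow prices y_press time = 1, y_ink = 1.5.
Shadow price of ink = 1.5.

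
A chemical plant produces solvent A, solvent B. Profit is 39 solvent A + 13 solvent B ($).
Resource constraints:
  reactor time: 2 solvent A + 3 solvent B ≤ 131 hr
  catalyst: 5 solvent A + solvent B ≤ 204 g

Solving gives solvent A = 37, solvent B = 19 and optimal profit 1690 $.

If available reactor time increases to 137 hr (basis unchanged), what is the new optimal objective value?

Both reactor time and catalyst are binding at x*.
The binding rows give the dual system: 2·y_reactor time + 5·y_catalyst = 39 and 3·y_reactor time + 1·y_catalyst = 13.
→ y_reactor time = 2 and y_catalyst = 7.
Δz = y_reactor time·Δb = 2 × (6) = 12, so new z* = 1690 + 12 = 1702.

1702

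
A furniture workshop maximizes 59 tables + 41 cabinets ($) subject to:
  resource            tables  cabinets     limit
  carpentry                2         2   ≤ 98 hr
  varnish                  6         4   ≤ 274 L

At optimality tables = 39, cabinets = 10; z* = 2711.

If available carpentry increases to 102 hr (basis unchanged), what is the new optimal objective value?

Both carpentry and varnish are binding at x*.
The binding rows give the dual system: 2·y_carpentry + 6·y_varnish = 59 and 2·y_carpentry + 4·y_varnish = 41.
→ y_carpentry = 2.5 and y_varnish = 9.
Δz = y_carpentry·Δb = 2.5 × (4) = 10, so new z* = 2711 + 10 = 2721.

2721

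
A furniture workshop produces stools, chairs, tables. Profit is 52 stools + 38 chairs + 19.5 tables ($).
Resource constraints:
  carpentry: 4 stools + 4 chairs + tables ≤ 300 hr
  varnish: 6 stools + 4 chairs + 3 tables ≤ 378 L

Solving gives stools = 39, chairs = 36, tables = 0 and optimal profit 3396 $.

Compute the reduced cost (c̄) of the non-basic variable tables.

Both carpentry and varnish are binding at x*.
From A_Bᵀ y = c: 4·y_carpentry + 6·y_varnish = 52; 4·y_carpentry + 4·y_varnish = 38.
Solving: y_carpentry = 2.5, y_varnish = 7.
Reduced cost of tables: c₃ − yᵀa₃ = 19.5 − (2.5·1 + 7·3) = 19.5 − 23.5 = -4.

-4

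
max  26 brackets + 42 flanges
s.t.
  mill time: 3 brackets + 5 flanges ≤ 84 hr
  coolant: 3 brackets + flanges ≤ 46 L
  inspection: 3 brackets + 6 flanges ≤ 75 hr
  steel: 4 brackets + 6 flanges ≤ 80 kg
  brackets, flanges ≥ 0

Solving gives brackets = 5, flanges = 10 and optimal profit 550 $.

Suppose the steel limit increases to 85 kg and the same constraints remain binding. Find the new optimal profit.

575

At the optimum: mill time uses 65 of 84 (slack = 19); coolant uses 25 of 46 (slack = 21); inspection uses 75 of 75 (binding); steel uses 80 of 80 (binding).
Slack constraints have shadow price 0 (complementary slackness).
The binding rows give the dual system: 3·y_inspection + 4·y_steel = 26 and 6·y_inspection + 6·y_steel = 42.
This yields shadow prices y_inspection = 2, y_steel = 5.
Δz = y_steel·Δb = 5 × (5) = 25, so new z* = 550 + 25 = 575.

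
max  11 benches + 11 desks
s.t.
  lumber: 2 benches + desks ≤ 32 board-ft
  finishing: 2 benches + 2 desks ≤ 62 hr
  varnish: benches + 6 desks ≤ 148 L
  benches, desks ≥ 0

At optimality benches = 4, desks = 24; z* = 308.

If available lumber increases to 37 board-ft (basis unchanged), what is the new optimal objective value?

333

Binding: lumber and varnish. Non-binding: finishing (6 unused).
Since finishing is not tight, its dual is 0.
Dual feasibility on the basic columns requires 2·y_lumber + 1·y_varnish = 11, 1·y_lumber + 6·y_varnish = 11.
This yields shadow prices y_lumber = 5, y_varnish = 1.
Δz = y_lumber·Δb = 5 × (5) = 25, so new z* = 308 + 25 = 333.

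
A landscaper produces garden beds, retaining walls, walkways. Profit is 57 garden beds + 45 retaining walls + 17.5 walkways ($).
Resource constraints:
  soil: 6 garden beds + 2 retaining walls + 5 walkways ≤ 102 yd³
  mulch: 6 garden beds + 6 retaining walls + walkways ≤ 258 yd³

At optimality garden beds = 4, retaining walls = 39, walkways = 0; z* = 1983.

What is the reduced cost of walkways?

At the optimum: soil uses 102 of 102 (binding); mulch uses 258 of 258 (binding).
Dual feasibility on the basic columns requires 6·y_soil + 6·y_mulch = 57, 2·y_soil + 6·y_mulch = 45.
Solving: y_soil = 3, y_mulch = 6.5.
Reduced cost of walkways: c₃ − yᵀa₃ = 17.5 − (3·5 + 6.5·1) = 17.5 − 21.5 = -4.

-4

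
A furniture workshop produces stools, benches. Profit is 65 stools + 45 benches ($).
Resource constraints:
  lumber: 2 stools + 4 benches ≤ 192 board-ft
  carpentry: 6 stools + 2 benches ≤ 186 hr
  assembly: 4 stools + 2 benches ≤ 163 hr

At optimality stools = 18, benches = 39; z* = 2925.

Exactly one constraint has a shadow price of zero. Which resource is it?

lumber: 192/192 (binding)
carpentry: 186/186 (binding)
assembly: 150/163 (slack 13)
By complementary slackness, a constraint with positive slack has shadow price 0 → assembly.

assembly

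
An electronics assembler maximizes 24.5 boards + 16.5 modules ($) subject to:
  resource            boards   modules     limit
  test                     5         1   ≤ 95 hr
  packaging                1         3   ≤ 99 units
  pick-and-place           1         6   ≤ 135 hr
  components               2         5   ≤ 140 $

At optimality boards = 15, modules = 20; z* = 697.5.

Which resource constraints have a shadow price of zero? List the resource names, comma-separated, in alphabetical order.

components, packaging

test: 95/95 (binding)
packaging: 75/99 (slack 24)
pick-and-place: 135/135 (binding)
components: 130/140 (slack 10)
By complementary slackness, a constraint with positive slack has shadow price 0 → components, packaging.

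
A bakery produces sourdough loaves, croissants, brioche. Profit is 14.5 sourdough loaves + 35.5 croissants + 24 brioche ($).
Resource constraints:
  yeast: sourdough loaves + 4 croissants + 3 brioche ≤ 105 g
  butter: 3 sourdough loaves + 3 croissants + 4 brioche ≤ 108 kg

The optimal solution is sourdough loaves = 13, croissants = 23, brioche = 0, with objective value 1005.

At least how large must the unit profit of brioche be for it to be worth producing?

31

Check each constraint at x*: yeast 105/105 (tight); butter 108/108 (tight).
From A_Bᵀ y = c: 1·y_yeast + 3·y_butter = 14.5; 4·y_yeast + 3·y_butter = 35.5.
→ y_yeast = 7 and y_butter = 2.5.
brioche enters the basis when its profit ≥ yᵀa₃ = 7·3 + 2.5·4 = 31.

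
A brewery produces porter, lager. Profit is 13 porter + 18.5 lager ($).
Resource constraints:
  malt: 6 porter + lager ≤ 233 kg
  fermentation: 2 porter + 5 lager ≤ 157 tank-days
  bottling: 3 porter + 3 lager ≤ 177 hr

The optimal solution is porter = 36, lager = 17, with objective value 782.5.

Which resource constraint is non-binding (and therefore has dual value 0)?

bottling

malt: 233/233 (binding)
fermentation: 157/157 (binding)
bottling: 159/177 (slack 18)
By complementary slackness, a constraint with positive slack has shadow price 0 → bottling.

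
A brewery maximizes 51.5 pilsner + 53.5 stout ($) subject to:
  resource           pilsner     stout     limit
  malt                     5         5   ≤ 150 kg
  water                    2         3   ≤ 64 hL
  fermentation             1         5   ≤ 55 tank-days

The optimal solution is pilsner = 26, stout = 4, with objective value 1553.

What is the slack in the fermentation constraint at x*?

9

fermentation used = 1·26 + 5·4 = 46; slack = 55 − 46 = 9.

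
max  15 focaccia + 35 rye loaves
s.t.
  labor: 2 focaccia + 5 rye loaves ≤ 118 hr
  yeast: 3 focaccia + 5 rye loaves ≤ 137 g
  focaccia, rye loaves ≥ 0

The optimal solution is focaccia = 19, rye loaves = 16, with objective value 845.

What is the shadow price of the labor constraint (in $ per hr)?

Both labor and yeast are binding at x*.
Dual feasibility on the basic columns requires 2·y_labor + 3·y_yeast = 15, 5·y_labor + 5·y_yeast = 35.
→ y_labor = 6 and y_yeast = 1.
Shadow price of labor = 6.

6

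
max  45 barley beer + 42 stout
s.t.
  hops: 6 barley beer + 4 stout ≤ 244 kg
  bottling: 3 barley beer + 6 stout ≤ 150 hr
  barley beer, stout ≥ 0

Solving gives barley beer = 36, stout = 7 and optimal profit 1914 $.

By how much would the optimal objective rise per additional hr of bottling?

Check each constraint at x*: hops 244/244 (tight); bottling 150/150 (tight).
Dual feasibility on the basic columns requires 6·y_hops + 3·y_bottling = 45, 4·y_hops + 6·y_bottling = 42.
Solving: y_hops = 6, y_bottling = 3.
Shadow price of bottling = 3.

3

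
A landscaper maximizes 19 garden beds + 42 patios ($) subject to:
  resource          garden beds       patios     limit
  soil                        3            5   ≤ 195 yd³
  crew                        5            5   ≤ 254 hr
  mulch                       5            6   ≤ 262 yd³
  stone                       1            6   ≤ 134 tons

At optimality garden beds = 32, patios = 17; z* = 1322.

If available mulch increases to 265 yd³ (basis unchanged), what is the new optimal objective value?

1331

Binding: mulch and stone. Non-binding: soil (14 unused), crew (9 unused).
Slack constraints have shadow price 0 (complementary slackness).
From A_Bᵀ y = c: 5·y_mulch + 1·y_stone = 19; 6·y_mulch + 6·y_stone = 42.
This yields shadow prices y_mulch = 3, y_stone = 4.
Δz = y_mulch·Δb = 3 × (3) = 9, so new z* = 1322 + 9 = 1331.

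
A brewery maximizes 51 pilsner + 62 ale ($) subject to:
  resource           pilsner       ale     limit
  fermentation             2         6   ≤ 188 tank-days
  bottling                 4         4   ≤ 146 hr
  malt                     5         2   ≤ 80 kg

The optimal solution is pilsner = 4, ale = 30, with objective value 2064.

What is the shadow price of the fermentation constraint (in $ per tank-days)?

Binding: fermentation and malt. Non-binding: bottling (10 unused).
By complementary slackness, y = 0 for the non-binding constraint.
Dual feasibility on the basic columns requires 2·y_fermentation + 5·y_malt = 51, 6·y_fermentation + 2·y_malt = 62.
This yields shadow prices y_fermentation = 8, y_malt = 7.
Shadow price of fermentation = 8.

8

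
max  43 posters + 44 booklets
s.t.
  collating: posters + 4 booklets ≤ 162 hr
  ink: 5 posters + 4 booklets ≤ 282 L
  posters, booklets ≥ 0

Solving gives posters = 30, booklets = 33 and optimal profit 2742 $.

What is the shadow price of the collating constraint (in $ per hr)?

At the optimum: collating uses 162 of 162 (binding); ink uses 282 of 282 (binding).
From A_Bᵀ y = c: 1·y_collating + 5·y_ink = 43; 4·y_collating + 4·y_ink = 44.
Solving: y_collating = 3, y_ink = 8.
Shadow price of collating = 3.

3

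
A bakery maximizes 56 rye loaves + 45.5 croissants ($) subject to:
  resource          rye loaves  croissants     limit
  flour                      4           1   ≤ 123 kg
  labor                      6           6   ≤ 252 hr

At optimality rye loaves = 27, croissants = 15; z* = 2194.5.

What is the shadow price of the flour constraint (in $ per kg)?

3.5

Check each constraint at x*: flour 123/123 (tight); labor 252/252 (tight).
From A_Bᵀ y = c: 4·y_flour + 6·y_labor = 56; 1·y_flour + 6·y_labor = 45.5.
This yields shadow prices y_flour = 3.5, y_labor = 7.
Shadow price of flour = 3.5.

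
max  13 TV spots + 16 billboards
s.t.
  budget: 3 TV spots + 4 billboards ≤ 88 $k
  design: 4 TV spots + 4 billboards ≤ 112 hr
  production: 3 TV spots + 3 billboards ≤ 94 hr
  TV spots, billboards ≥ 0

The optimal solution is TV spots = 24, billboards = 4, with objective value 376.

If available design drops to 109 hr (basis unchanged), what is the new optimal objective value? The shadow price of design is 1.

373

Δb = -3, so new z* = 376 + (1)·(-3) = 376 − 3 = 373.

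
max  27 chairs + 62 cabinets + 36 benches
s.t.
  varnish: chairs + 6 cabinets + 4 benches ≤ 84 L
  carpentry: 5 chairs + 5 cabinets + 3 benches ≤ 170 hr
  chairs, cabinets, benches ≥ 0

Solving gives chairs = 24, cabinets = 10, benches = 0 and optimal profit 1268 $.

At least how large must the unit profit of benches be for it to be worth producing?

Check each constraint at x*: varnish 84/84 (tight); carpentry 170/170 (tight).
The binding rows give the dual system: 1·y_varnish + 5·y_carpentry = 27 and 6·y_varnish + 5·y_carpentry = 62.
→ y_varnish = 7 and y_carpentry = 4.
benches enters the basis when its profit ≥ yᵀa₃ = 7·4 + 4·3 = 40.

40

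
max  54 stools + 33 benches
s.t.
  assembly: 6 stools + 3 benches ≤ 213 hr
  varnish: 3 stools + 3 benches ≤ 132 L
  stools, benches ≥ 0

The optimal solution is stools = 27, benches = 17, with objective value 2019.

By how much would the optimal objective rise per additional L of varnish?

At the optimum: assembly uses 213 of 213 (binding); varnish uses 132 of 132 (binding).
The binding rows give the dual system: 6·y_assembly + 3·y_varnish = 54 and 3·y_assembly + 3·y_varnish = 33.
This yields shadow prices y_assembly = 7, y_varnish = 4.
Shadow price of varnish = 4.

4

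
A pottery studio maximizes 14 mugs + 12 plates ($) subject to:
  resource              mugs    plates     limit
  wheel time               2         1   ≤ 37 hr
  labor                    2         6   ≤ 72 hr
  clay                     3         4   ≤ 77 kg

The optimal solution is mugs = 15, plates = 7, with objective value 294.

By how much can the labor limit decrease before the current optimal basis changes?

35

Binding constraints: wheel time, labor. The basis is B = [[2,1],[2,6]] with det 10.
Per unit decrease in labor, x* moves by d = (0.1, -0.2).
The basis stays optimal until plates reaches 0; allowable decrease = 35 hr.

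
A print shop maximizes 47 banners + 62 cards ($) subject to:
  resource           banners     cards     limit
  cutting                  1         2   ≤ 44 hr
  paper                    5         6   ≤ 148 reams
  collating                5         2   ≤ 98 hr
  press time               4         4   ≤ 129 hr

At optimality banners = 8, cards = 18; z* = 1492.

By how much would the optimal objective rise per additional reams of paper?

Binding: cutting and paper. Non-binding: collating (22 unused), press time (25 unused).
By complementary slackness, y = 0 for the non-binding constraints.
Dual feasibility on the basic columns requires 1·y_cutting + 5·y_paper = 47, 2·y_cutting + 6·y_paper = 62.
This yields shadow prices y_cutting = 7, y_paper = 8.
Shadow price of paper = 8.

8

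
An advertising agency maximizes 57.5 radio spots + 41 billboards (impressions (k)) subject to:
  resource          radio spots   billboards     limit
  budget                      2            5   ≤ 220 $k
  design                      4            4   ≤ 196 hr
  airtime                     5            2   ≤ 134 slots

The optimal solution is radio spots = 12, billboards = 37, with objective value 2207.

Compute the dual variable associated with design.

Check each constraint at x*: budget 209/220 (slack 11); design 196/196 (tight); airtime 134/134 (tight).
Since budget is not tight, its dual is 0.
From A_Bᵀ y = c: 4·y_design + 5·y_airtime = 57.5; 4·y_design + 2·y_airtime = 41.
→ y_design = 7.5 and y_airtime = 5.5.
Shadow price of design = 7.5.

7.5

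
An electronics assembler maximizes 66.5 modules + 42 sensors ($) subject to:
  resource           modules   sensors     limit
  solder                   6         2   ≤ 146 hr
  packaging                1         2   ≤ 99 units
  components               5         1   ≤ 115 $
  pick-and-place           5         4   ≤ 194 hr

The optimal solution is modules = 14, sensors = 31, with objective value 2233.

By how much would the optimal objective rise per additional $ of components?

0

At the optimum: solder uses 146 of 146 (binding); packaging uses 76 of 99 (slack = 23); components uses 101 of 115 (slack = 14); pick-and-place uses 194 of 194 (binding).
Since packaging, components are not tight, their duals are 0.
Dual feasibility on the basic columns requires 6·y_solder + 5·y_pick-and-place = 66.5, 2·y_solder + 4·y_pick-and-place = 42.
→ y_solder = 4 and y_pick-and-place = 8.5.
Shadow price of components = 0.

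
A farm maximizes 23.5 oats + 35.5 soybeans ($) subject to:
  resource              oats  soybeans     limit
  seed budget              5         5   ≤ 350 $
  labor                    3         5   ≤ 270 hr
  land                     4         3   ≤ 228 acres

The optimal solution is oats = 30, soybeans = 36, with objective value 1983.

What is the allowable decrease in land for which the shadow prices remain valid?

66

Binding constraints: labor, land. The basis is B = [[3,5],[4,3]] with det -11.
Per unit decrease in land, x* moves by d = (-0.4545, 0.2727).
The basis stays optimal until oats reaches 0; allowable decrease = 66 acres.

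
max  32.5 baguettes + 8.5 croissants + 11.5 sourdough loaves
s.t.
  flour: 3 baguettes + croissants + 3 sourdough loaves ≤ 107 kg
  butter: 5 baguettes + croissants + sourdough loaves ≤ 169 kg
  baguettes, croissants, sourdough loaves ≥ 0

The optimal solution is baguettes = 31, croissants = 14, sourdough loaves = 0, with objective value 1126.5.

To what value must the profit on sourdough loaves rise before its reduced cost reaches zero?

18.5

Both flour and butter are binding at x*.
From A_Bᵀ y = c: 3·y_flour + 5·y_butter = 32.5; 1·y_flour + 1·y_butter = 8.5.
This yields shadow prices y_flour = 5, y_butter = 3.5.
sourdough loaves enters the basis when its profit ≥ yᵀa₃ = 5·3 + 3.5·1 = 18.5.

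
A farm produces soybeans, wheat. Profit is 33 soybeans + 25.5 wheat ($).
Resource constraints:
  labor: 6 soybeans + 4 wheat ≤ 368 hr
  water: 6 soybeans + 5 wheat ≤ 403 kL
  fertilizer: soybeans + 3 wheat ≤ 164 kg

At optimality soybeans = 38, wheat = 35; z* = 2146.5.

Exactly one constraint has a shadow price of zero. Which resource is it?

fertilizer

labor: 368/368 (binding)
water: 403/403 (binding)
fertilizer: 143/164 (slack 21)
By complementary slackness, a constraint with positive slack has shadow price 0 → fertilizer.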